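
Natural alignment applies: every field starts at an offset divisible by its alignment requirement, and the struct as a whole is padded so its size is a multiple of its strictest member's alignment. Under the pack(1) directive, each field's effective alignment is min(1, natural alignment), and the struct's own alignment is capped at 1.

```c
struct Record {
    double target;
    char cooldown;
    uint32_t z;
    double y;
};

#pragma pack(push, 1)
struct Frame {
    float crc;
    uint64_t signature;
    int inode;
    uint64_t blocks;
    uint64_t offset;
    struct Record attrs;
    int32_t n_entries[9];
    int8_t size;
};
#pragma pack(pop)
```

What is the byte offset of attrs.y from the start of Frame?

48

Record: target at 0 (size 8, align 8) → ends 8; cooldown at 8 (size 1, align 1) → ends 9; pad 3 to align 4 for z; z at 12 (size 4, align 4) → ends 16; y at 16 (size 8, align 8) → ends 24; total 24 bytes, alignment 8
crc at 0 (size 4, align 1) → ends 4
signature at 4 (size 8, align 1) → ends 12
inode at 12 (size 4, align 1) → ends 16
blocks at 16 (size 8, align 1) → ends 24
offset at 24 (size 8, align 1) → ends 32
attrs at 32 (size 24, align 1) → ends 56
within Record: y at 16
32 + 16 = 48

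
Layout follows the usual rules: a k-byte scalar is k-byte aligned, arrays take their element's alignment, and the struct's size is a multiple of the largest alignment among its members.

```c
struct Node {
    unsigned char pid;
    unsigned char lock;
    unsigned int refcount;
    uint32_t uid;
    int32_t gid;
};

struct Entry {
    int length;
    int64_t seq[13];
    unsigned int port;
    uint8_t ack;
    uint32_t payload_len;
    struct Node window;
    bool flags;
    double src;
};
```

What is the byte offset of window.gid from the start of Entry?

136

Node: @0: pid [1B, align 1] → 1; @1: lock [1B, align 1] → 2; +2 pad (align 4); @4: refcount [4B, align 4] → 8; @8: uid [4B, align 4] → 12; @12: gid [4B, align 4] → 16; size 16, align 4
@0: length [4B, align 4] → 4
+4 pad (align 8)
@8: seq [104B, align 8] → 112
@112: port [4B, align 4] → 116
@116: ack [1B, align 1] → 117
+3 pad (align 4)
@120: payload_len [4B, align 4] → 124
@124: window [16B, align 4] → 140
within Node: gid at 12
124 + 12 = 136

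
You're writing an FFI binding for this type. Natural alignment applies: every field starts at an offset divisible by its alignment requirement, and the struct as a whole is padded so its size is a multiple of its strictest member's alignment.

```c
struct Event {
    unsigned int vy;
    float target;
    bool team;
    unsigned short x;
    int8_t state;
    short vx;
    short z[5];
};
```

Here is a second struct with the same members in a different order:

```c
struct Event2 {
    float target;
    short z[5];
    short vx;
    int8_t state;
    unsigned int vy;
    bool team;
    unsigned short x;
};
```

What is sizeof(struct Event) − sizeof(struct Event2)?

vy at 0 (size 4, align 4) → ends 4
target at 4 (size 4, align 4) → ends 8
team at 8 (size 1, align 1) → ends 9
pad 1 to align 2 for x
x at 10 (size 2, align 2) → ends 12
state at 12 (size 1, align 1) → ends 13
pad 1 to align 2 for vx
vx at 14 (size 2, align 2) → ends 16
z at 16 (size 10, align 2) → ends 26
tail pad 2 to reach multiple of 4
total 28 bytes, alignment 4
— Event2 —
target at 0 (size 4, align 4) → ends 4
z at 4 (size 10, align 2) → ends 14
vx at 14 (size 2, align 2) → ends 16
state at 16 (size 1, align 1) → ends 17
pad 3 to align 4 for vy
vy at 20 (size 4, align 4) → ends 24
team at 24 (size 1, align 1) → ends 25
pad 1 to align 2 for x
x at 26 (size 2, align 2) → ends 28
total 28 bytes, alignment 4
28 − 28 = 0

0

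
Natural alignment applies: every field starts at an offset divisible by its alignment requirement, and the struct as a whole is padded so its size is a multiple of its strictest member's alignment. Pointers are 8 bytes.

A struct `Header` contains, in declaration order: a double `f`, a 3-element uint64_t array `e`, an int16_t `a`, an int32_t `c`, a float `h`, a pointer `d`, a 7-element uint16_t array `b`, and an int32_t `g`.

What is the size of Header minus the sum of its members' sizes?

12

f at 0 (size 8, align 8) → ends 8
e at 8 (size 24, align 8) → ends 32
a at 32 (size 2, align 2) → ends 34
pad 2 to align 4 for c
c at 36 (size 4, align 4) → ends 40
h at 40 (size 4, align 4) → ends 44
pad 4 to align 8 for d
d at 48 (size 8, align 8) → ends 56
b at 56 (size 14, align 2) → ends 70
pad 2 to align 4 for g
g at 72 (size 4, align 4) → ends 76
tail pad 4 to reach multiple of 8
total 80 bytes, alignment 8
data bytes 68, size 80 → padding 12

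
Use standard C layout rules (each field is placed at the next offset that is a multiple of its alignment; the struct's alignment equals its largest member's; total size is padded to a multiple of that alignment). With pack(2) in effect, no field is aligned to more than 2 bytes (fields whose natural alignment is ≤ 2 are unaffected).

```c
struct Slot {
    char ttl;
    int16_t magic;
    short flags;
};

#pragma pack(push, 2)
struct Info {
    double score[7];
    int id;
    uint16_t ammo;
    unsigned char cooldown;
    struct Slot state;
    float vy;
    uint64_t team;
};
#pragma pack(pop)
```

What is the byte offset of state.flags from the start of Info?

Slot: @0: ttl [1B, align 1] → 1; +1 pad (align 2); @2: magic [2B, align 2] → 4; @4: flags [2B, align 2] → 6; size 6, align 2
@0: score [56B, align 2] → 56
@56: id [4B, align 2] → 60
@60: ammo [2B, align 2] → 62
@62: cooldown [1B, align 1] → 63
+1 pad (align 2)
@64: state [6B, align 2] → 70
within Slot: flags at 4
64 + 4 = 68

68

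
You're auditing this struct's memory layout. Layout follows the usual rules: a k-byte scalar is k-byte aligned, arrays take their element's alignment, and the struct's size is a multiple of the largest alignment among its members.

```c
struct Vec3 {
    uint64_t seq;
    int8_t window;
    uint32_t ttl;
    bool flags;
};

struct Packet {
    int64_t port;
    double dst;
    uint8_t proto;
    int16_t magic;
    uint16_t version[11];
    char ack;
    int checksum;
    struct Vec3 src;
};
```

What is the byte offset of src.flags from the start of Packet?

Vec3: @0: seq [8B, align 8] → 8; @8: window [1B, align 1] → 9; +3 pad (align 4); @12: ttl [4B, align 4] → 16; @16: flags [1B, align 1] → 17; +7 tail pad (align 8); size 24, align 8
@0: port [8B, align 8] → 8
@8: dst [8B, align 8] → 16
@16: proto [1B, align 1] → 17
+1 pad (align 2)
@18: magic [2B, align 2] → 20
@20: version [22B, align 2] → 42
@42: ack [1B, align 1] → 43
+1 pad (align 4)
@44: checksum [4B, align 4] → 48
@48: src [24B, align 8] → 72
within Vec3: flags at 16
48 + 16 = 64

64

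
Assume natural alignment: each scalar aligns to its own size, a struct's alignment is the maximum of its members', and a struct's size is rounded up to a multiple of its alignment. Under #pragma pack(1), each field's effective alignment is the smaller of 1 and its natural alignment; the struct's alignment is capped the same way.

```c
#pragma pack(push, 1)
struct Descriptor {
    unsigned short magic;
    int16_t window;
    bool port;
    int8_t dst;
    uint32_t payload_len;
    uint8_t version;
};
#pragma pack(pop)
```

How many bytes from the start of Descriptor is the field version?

10

@0: magic [2B, align 1] → 2
@2: window [2B, align 1] → 4
@4: port [1B, align 1] → 5
@5: dst [1B, align 1] → 6
@6: payload_len [4B, align 1] → 10
@10: version [1B, align 1] → 11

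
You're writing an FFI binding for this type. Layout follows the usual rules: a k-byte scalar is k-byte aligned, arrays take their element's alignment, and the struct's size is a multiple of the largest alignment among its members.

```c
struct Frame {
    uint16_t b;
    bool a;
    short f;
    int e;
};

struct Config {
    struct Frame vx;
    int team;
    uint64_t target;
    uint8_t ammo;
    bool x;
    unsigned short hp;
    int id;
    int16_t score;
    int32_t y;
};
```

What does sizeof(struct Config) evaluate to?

40

Frame: b at 0 (size 2, align 2) → ends 2; a at 2 (size 1, align 1) → ends 3; pad 1 to align 2 for f; f at 4 (size 2, align 2) → ends 6; pad 2 to align 4 for e; e at 8 (size 4, align 4) → ends 12; total 12 bytes, alignment 4
vx at 0 (size 12, align 4) → ends 12
team at 12 (size 4, align 4) → ends 16
target at 16 (size 8, align 8) → ends 24
ammo at 24 (size 1, align 1) → ends 25
x at 25 (size 1, align 1) → ends 26
hp at 26 (size 2, align 2) → ends 28
id at 28 (size 4, align 4) → ends 32
score at 32 (size 2, align 2) → ends 34
pad 2 to align 4 for y
y at 36 (size 4, align 4) → ends 40
total 40 bytes, alignment 8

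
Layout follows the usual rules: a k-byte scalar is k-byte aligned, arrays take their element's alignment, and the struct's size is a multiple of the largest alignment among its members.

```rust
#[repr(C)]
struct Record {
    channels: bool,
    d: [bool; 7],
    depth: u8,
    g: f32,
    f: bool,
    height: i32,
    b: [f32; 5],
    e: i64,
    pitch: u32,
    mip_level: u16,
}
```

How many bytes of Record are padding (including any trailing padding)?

12

@0: channels [1B, align 1] → 1
@1: d [7B, align 1] → 8
@8: depth [1B, align 1] → 9
+3 pad (align 4)
@12: g [4B, align 4] → 16
@16: f [1B, align 1] → 17
+3 pad (align 4)
@20: height [4B, align 4] → 24
@24: b [20B, align 4] → 44
+4 pad (align 8)
@48: e [8B, align 8] → 56
@56: pitch [4B, align 4] → 60
@60: mip_level [2B, align 2] → 62
+2 tail pad (align 8)
size 64, align 8
data bytes 52, size 64 → padding 12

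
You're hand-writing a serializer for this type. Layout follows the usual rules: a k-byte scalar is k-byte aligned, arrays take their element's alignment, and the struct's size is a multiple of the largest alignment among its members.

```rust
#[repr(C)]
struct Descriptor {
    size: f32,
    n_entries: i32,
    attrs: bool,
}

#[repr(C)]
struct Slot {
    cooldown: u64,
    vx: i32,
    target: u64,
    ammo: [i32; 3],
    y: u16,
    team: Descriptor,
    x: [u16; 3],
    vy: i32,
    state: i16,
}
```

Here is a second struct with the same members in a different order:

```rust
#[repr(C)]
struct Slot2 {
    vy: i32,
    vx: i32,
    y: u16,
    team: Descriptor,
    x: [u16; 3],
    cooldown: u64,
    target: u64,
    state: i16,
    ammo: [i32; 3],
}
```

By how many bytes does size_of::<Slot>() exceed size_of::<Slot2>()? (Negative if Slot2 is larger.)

Descriptor: size at 0 (size 4, align 4) → ends 4; n_entries at 4 (size 4, align 4) → ends 8; attrs at 8 (size 1, align 1) → ends 9; tail pad 3 to reach multiple of 4; total 12 bytes, alignment 4
cooldown at 0 (size 8, align 8) → ends 8
vx at 8 (size 4, align 4) → ends 12
pad 4 to align 8 for target
target at 16 (size 8, align 8) → ends 24
ammo at 24 (size 12, align 4) → ends 36
y at 36 (size 2, align 2) → ends 38
pad 2 to align 4 for team
team at 40 (size 12, align 4) → ends 52
x at 52 (size 6, align 2) → ends 58
pad 2 to align 4 for vy
vy at 60 (size 4, align 4) → ends 64
state at 64 (size 2, align 2) → ends 66
tail pad 6 to reach multiple of 8
total 72 bytes, alignment 8
— Slot2 —
vy at 0 (size 4, align 4) → ends 4
vx at 4 (size 4, align 4) → ends 8
y at 8 (size 2, align 2) → ends 10
pad 2 to align 4 for team
team at 12 (size 12, align 4) → ends 24
x at 24 (size 6, align 2) → ends 30
pad 2 to align 8 for cooldown
cooldown at 32 (size 8, align 8) → ends 40
target at 40 (size 8, align 8) → ends 48
state at 48 (size 2, align 2) → ends 50
pad 2 to align 4 for ammo
ammo at 52 (size 12, align 4) → ends 64
total 64 bytes, alignment 8
72 − 64 = 8

8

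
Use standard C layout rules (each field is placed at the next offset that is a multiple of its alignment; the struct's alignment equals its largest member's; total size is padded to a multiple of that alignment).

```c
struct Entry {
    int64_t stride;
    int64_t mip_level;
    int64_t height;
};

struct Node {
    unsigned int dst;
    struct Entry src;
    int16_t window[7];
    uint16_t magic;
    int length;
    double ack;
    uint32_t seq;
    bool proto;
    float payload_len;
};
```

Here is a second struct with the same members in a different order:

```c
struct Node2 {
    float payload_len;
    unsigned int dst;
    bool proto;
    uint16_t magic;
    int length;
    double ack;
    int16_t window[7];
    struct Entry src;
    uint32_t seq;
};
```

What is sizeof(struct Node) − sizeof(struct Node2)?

8

Entry: stride at 0 (size 8, align 8) → ends 8; mip_level at 8 (size 8, align 8) → ends 16; height at 16 (size 8, align 8) → ends 24; total 24 bytes, alignment 8
dst at 0 (size 4, align 4) → ends 4
pad 4 to align 8 for src
src at 8 (size 24, align 8) → ends 32
window at 32 (size 14, align 2) → ends 46
magic at 46 (size 2, align 2) → ends 48
length at 48 (size 4, align 4) → ends 52
pad 4 to align 8 for ack
ack at 56 (size 8, align 8) → ends 64
seq at 64 (size 4, align 4) → ends 68
proto at 68 (size 1, align 1) → ends 69
pad 3 to align 4 for payload_len
payload_len at 72 (size 4, align 4) → ends 76
tail pad 4 to reach multiple of 8
total 80 bytes, alignment 8
— Node2 —
payload_len at 0 (size 4, align 4) → ends 4
dst at 4 (size 4, align 4) → ends 8
proto at 8 (size 1, align 1) → ends 9
pad 1 to align 2 for magic
magic at 10 (size 2, align 2) → ends 12
length at 12 (size 4, align 4) → ends 16
ack at 16 (size 8, align 8) → ends 24
window at 24 (size 14, align 2) → ends 38
pad 2 to align 8 for src
src at 40 (size 24, align 8) → ends 64
seq at 64 (size 4, align 4) → ends 68
tail pad 4 to reach multiple of 8
total 72 bytes, alignment 8
80 − 72 = 8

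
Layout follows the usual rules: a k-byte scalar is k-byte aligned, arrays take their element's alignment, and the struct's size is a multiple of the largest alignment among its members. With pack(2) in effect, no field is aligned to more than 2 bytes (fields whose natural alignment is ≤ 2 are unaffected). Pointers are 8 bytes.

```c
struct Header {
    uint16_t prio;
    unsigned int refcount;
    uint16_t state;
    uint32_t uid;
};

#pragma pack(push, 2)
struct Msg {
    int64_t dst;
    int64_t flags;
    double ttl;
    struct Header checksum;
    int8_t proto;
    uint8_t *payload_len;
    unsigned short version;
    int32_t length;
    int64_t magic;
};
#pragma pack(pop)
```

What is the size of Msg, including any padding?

64

Header: prio at 0 (size 2, align 2) → ends 2; pad 2 to align 4 for refcount; refcount at 4 (size 4, align 4) → ends 8; state at 8 (size 2, align 2) → ends 10; pad 2 to align 4 for uid; uid at 12 (size 4, align 4) → ends 16; total 16 bytes, alignment 4
dst at 0 (size 8, align 2) → ends 8
flags at 8 (size 8, align 2) → ends 16
ttl at 16 (size 8, align 2) → ends 24
checksum at 24 (size 16, align 2) → ends 40
proto at 40 (size 1, align 1) → ends 41
pad 1 to align 2 for payload_len
payload_len at 42 (size 8, align 2) → ends 50
version at 50 (size 2, align 2) → ends 52
length at 52 (size 4, align 2) → ends 56
magic at 56 (size 8, align 2) → ends 64
total 64 bytes, alignment 2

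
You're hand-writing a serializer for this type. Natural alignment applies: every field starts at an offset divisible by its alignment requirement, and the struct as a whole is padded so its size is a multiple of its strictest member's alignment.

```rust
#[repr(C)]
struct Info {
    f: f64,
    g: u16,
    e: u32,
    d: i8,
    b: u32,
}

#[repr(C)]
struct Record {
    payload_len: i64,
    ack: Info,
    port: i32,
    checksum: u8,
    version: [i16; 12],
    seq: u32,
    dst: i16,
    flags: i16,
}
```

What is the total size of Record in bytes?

72

Info: 0..8  f  (8B, 8-aligned); 8..10  g  (2B, 2-aligned); 10..12  -- padding (2B); 12..16  e  (4B, 4-aligned); 16..17  d  (1B, 1-aligned); 17..20  -- padding (3B); 20..24  b  (4B, 4-aligned); sizeof = 24, alignof = 8
0..8  payload_len  (8B, 8-aligned)
8..32  ack  (24B, 8-aligned)
32..36  port  (4B, 4-aligned)
36..37  checksum  (1B, 1-aligned)
37..38  -- padding (1B)
38..62  version  (24B, 2-aligned)
62..64  -- padding (2B)
64..68  seq  (4B, 4-aligned)
68..70  dst  (2B, 2-aligned)
70..72  flags  (2B, 2-aligned)
sizeof = 72, alignof = 8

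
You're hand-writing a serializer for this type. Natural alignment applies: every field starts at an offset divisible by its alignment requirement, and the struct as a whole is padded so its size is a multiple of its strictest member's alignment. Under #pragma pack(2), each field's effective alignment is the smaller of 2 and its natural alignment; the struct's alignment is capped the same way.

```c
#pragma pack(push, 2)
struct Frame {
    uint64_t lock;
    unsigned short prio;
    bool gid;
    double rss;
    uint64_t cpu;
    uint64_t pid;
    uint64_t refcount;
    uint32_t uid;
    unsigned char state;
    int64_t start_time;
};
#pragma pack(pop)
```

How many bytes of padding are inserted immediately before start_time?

1

0..8  lock  (8B, 2-aligned)
8..10  prio  (2B, 2-aligned)
10..11  gid  (1B, 1-aligned)
11..12  -- padding (1B)
12..20  rss  (8B, 2-aligned)
20..28  cpu  (8B, 2-aligned)
28..36  pid  (8B, 2-aligned)
36..44  refcount  (8B, 2-aligned)
44..48  uid  (4B, 2-aligned)
48..49  state  (1B, 1-aligned)
49..50  -- padding (1B)
50..58  start_time  (8B, 2-aligned)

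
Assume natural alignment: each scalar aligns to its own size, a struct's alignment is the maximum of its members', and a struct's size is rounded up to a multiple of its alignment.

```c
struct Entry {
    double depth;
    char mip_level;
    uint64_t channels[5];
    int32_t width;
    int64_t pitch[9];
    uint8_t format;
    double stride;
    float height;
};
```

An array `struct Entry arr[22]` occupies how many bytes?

0..8  depth  (8B, 8-aligned)
8..9  mip_level  (1B, 1-aligned)
9..16  -- padding (7B)
16..56  channels  (40B, 8-aligned)
56..60  width  (4B, 4-aligned)
60..64  -- padding (4B)
64..136  pitch  (72B, 8-aligned)
136..137  format  (1B, 1-aligned)
137..144  -- padding (7B)
144..152  stride  (8B, 8-aligned)
152..156  height  (4B, 4-aligned)
156..160  -- tail padding (4B)
sizeof = 160, alignof = 8
array of 22: 22 × 160 = 3520

3520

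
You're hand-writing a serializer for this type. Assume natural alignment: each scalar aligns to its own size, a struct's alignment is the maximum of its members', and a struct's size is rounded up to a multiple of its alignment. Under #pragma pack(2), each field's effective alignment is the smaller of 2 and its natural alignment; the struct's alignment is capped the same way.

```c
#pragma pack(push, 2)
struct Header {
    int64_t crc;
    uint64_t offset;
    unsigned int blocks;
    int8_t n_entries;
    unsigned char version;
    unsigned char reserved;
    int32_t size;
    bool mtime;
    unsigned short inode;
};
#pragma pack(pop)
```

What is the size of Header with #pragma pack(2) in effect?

@0: crc [8B, align 2] → 8
@8: offset [8B, align 2] → 16
@16: blocks [4B, align 2] → 20
@20: n_entries [1B, align 1] → 21
@21: version [1B, align 1] → 22
@22: reserved [1B, align 1] → 23
+1 pad (align 2)
@24: size [4B, align 2] → 28
@28: mtime [1B, align 1] → 29
+1 pad (align 2)
@30: inode [2B, align 2] → 32
size 32, align 2

32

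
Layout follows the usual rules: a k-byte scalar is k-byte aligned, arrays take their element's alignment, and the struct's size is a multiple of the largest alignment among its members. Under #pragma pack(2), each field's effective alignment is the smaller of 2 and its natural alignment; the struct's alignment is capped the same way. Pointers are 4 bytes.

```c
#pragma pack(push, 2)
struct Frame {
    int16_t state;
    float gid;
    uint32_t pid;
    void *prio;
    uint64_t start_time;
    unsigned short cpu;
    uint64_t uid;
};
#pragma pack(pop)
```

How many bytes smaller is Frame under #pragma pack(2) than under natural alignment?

8

natural layout:
  state at 0 (size 2, align 2) → ends 2
  pad 2 to align 4 for gid
  gid at 4 (size 4, align 4) → ends 8
  pid at 8 (size 4, align 4) → ends 12
  prio at 12 (size 4, align 4) → ends 16
  start_time at 16 (size 8, align 8) → ends 24
  cpu at 24 (size 2, align 2) → ends 26
  pad 6 to align 8 for uid
  uid at 32 (size 8, align 8) → ends 40
  total 40 bytes, alignment 8
packed(2) layout:
  state at 0 (size 2, align 2) → ends 2
  gid at 2 (size 4, align 2) → ends 6
  pid at 6 (size 4, align 2) → ends 10
  prio at 10 (size 4, align 2) → ends 14
  start_time at 14 (size 8, align 2) → ends 22
  cpu at 22 (size 2, align 2) → ends 24
  uid at 24 (size 8, align 2) → ends 32
  total 32 bytes, alignment 2
40 − 32 = 8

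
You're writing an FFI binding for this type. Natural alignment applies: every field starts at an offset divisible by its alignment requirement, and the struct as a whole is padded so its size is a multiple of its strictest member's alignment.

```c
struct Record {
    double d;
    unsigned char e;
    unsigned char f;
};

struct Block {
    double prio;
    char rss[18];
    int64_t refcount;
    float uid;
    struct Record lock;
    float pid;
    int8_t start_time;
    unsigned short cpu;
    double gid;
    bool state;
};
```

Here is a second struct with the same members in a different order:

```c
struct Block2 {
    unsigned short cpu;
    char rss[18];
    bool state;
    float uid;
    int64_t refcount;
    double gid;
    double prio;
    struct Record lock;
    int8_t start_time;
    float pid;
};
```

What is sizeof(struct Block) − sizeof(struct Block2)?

Record: @0: d [8B, align 8] → 8; @8: e [1B, align 1] → 9; @9: f [1B, align 1] → 10; +6 tail pad (align 8); size 16, align 8
@0: prio [8B, align 8] → 8
@8: rss [18B, align 1] → 26
+6 pad (align 8)
@32: refcount [8B, align 8] → 40
@40: uid [4B, align 4] → 44
+4 pad (align 8)
@48: lock [16B, align 8] → 64
@64: pid [4B, align 4] → 68
@68: start_time [1B, align 1] → 69
+1 pad (align 2)
@70: cpu [2B, align 2] → 72
@72: gid [8B, align 8] → 80
@80: state [1B, align 1] → 81
+7 tail pad (align 8)
size 88, align 8
— Block2 —
@0: cpu [2B, align 2] → 2
@2: rss [18B, align 1] → 20
@20: state [1B, align 1] → 21
+3 pad (align 4)
@24: uid [4B, align 4] → 28
+4 pad (align 8)
@32: refcount [8B, align 8] → 40
@40: gid [8B, align 8] → 48
@48: prio [8B, align 8] → 56
@56: lock [16B, align 8] → 72
@72: start_time [1B, align 1] → 73
+3 pad (align 4)
@76: pid [4B, align 4] → 80
size 80, align 8
88 − 80 = 8

8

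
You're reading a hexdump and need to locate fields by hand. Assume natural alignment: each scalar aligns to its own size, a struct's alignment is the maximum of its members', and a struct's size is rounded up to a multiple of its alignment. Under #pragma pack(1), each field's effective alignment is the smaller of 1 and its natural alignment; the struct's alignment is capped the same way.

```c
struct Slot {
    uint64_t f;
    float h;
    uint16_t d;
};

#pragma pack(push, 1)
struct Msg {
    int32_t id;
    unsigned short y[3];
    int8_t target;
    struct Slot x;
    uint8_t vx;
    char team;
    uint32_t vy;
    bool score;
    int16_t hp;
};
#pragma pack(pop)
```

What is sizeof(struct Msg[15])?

540

Slot: @0: f [8B, align 8] → 8; @8: h [4B, align 4] → 12; @12: d [2B, align 2] → 14; +2 tail pad (align 8); size 16, align 8
@0: id [4B, align 1] → 4
@4: y [6B, align 1] → 10
@10: target [1B, align 1] → 11
@11: x [16B, align 1] → 27
@27: vx [1B, align 1] → 28
@28: team [1B, align 1] → 29
@29: vy [4B, align 1] → 33
@33: score [1B, align 1] → 34
@34: hp [2B, align 1] → 36
size 36, align 1
array of 15: 15 × 36 = 540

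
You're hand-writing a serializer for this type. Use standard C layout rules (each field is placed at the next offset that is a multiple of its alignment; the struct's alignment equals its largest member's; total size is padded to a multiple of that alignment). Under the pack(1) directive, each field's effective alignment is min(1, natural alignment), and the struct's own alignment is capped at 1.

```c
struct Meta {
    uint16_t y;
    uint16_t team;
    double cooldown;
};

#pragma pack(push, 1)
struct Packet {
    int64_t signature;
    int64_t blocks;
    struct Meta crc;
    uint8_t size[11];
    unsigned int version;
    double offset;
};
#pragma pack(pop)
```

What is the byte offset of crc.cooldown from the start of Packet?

24

Meta: 0..2  y  (2B, 2-aligned); 2..4  team  (2B, 2-aligned); 4..8  -- padding (4B); 8..16  cooldown  (8B, 8-aligned); sizeof = 16, alignof = 8
0..8  signature  (8B, 1-aligned)
8..16  blocks  (8B, 1-aligned)
16..32  crc  (16B, 1-aligned)
within Meta: cooldown at 8
16 + 8 = 24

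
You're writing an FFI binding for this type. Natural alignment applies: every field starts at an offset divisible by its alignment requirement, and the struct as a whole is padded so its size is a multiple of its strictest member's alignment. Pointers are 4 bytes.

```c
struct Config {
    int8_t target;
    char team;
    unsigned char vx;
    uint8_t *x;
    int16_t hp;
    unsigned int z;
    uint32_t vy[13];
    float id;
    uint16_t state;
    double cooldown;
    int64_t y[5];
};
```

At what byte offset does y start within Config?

88

@0: target [1B, align 1] → 1
@1: team [1B, align 1] → 2
@2: vx [1B, align 1] → 3
+1 pad (align 4)
@4: x [4B, align 4] → 8
@8: hp [2B, align 2] → 10
+2 pad (align 4)
@12: z [4B, align 4] → 16
@16: vy [52B, align 4] → 68
@68: id [4B, align 4] → 72
@72: state [2B, align 2] → 74
+6 pad (align 8)
@80: cooldown [8B, align 8] → 88
@88: y [40B, align 8] → 128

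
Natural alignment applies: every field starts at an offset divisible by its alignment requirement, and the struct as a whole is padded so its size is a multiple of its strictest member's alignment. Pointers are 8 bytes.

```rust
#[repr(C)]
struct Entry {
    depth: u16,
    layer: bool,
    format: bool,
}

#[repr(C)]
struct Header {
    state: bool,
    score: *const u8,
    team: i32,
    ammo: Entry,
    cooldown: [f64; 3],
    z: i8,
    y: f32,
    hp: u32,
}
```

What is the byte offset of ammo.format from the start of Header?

Entry: @0: depth [2B, align 2] → 2; @2: layer [1B, align 1] → 3; @3: format [1B, align 1] → 4; size 4, align 2
@0: state [1B, align 1] → 1
+7 pad (align 8)
@8: score [8B, align 8] → 16
@16: team [4B, align 4] → 20
@20: ammo [4B, align 2] → 24
within Entry: format at 3
20 + 3 = 23

23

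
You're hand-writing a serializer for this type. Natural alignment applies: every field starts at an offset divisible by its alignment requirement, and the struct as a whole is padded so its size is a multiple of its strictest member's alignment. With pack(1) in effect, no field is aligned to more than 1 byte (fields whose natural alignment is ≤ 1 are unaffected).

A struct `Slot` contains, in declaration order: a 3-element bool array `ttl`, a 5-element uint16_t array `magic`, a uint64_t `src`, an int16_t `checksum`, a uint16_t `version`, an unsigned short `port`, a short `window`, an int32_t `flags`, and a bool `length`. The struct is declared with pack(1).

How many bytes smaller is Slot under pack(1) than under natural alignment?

natural layout:
  @0: ttl [3B, align 1] → 3
  +1 pad (align 2)
  @4: magic [10B, align 2] → 14
  +2 pad (align 8)
  @16: src [8B, align 8] → 24
  @24: checksum [2B, align 2] → 26
  @26: version [2B, align 2] → 28
  @28: port [2B, align 2] → 30
  @30: window [2B, align 2] → 32
  @32: flags [4B, align 4] → 36
  @36: length [1B, align 1] → 37
  +3 tail pad (align 8)
  size 40, align 8
packed(1) layout:
  @0: ttl [3B, align 1] → 3
  @3: magic [10B, align 1] → 13
  @13: src [8B, align 1] → 21
  @21: checksum [2B, align 1] → 23
  @23: version [2B, align 1] → 25
  @25: port [2B, align 1] → 27
  @27: window [2B, align 1] → 29
  @29: flags [4B, align 1] → 33
  @33: length [1B, align 1] → 34
  size 34, align 1
40 − 34 = 6

6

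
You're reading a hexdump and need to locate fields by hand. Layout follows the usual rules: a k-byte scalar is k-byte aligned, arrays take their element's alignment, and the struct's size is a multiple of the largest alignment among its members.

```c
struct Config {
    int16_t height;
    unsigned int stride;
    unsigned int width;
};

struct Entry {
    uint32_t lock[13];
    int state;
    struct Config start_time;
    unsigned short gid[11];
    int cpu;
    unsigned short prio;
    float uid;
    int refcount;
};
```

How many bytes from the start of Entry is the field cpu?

Config: @0: height [2B, align 2] → 2; +2 pad (align 4); @4: stride [4B, align 4] → 8; @8: width [4B, align 4] → 12; size 12, align 4
@0: lock [52B, align 4] → 52
@52: state [4B, align 4] → 56
@56: start_time [12B, align 4] → 68
@68: gid [22B, align 2] → 90
+2 pad (align 4)
@92: cpu [4B, align 4] → 96

92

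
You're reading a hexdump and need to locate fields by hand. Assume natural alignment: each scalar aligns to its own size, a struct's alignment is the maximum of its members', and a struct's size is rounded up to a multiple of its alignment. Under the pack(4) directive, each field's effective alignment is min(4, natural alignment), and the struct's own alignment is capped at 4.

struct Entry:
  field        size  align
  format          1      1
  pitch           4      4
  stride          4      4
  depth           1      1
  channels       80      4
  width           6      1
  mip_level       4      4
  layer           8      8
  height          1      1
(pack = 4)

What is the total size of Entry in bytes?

@0: format [1B, align 1] → 1
+3 pad (align 4)
@4: pitch [4B, align 4] → 8
@8: stride [4B, align 4] → 12
@12: depth [1B, align 1] → 13
+3 pad (align 4)
@16: channels [80B, align 4] → 96
@96: width [6B, align 1] → 102
+2 pad (align 4)
@104: mip_level [4B, align 4] → 108
@108: layer [8B, align 4] → 116
@116: height [1B, align 1] → 117
+3 tail pad (align 4)
size 120, align 4

120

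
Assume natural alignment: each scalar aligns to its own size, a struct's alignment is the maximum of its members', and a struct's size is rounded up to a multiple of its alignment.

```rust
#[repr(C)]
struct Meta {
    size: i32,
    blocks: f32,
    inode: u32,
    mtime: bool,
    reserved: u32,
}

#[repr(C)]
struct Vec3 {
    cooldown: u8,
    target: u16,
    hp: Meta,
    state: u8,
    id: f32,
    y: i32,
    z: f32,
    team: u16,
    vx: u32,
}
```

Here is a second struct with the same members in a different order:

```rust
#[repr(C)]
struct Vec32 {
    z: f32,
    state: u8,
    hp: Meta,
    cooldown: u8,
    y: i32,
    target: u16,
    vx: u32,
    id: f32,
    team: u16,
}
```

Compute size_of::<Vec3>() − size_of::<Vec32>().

Meta: size at 0 (size 4, align 4) → ends 4; blocks at 4 (size 4, align 4) → ends 8; inode at 8 (size 4, align 4) → ends 12; mtime at 12 (size 1, align 1) → ends 13; pad 3 to align 4 for reserved; reserved at 16 (size 4, align 4) → ends 20; total 20 bytes, alignment 4
cooldown at 0 (size 1, align 1) → ends 1
pad 1 to align 2 for target
target at 2 (size 2, align 2) → ends 4
hp at 4 (size 20, align 4) → ends 24
state at 24 (size 1, align 1) → ends 25
pad 3 to align 4 for id
id at 28 (size 4, align 4) → ends 32
y at 32 (size 4, align 4) → ends 36
z at 36 (size 4, align 4) → ends 40
team at 40 (size 2, align 2) → ends 42
pad 2 to align 4 for vx
vx at 44 (size 4, align 4) → ends 48
total 48 bytes, alignment 4
— Vec32 —
z at 0 (size 4, align 4) → ends 4
state at 4 (size 1, align 1) → ends 5
pad 3 to align 4 for hp
hp at 8 (size 20, align 4) → ends 28
cooldown at 28 (size 1, align 1) → ends 29
pad 3 to align 4 for y
y at 32 (size 4, align 4) → ends 36
target at 36 (size 2, align 2) → ends 38
pad 2 to align 4 for vx
vx at 40 (size 4, align 4) → ends 44
id at 44 (size 4, align 4) → ends 48
team at 48 (size 2, align 2) → ends 50
tail pad 2 to reach multiple of 4
total 52 bytes, alignment 4
48 − 52 = -4

-4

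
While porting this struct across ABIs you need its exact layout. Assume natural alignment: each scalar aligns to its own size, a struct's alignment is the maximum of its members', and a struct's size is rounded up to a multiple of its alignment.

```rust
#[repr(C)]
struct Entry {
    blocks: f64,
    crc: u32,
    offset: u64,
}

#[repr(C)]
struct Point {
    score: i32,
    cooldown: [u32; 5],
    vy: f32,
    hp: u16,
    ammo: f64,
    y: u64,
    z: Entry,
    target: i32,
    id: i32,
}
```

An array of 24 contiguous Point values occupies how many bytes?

1920

Entry: blocks at 0 (size 8, align 8) → ends 8; crc at 8 (size 4, align 4) → ends 12; pad 4 to align 8 for offset; offset at 16 (size 8, align 8) → ends 24; total 24 bytes, alignment 8
score at 0 (size 4, align 4) → ends 4
cooldown at 4 (size 20, align 4) → ends 24
vy at 24 (size 4, align 4) → ends 28
hp at 28 (size 2, align 2) → ends 30
pad 2 to align 8 for ammo
ammo at 32 (size 8, align 8) → ends 40
y at 40 (size 8, align 8) → ends 48
z at 48 (size 24, align 8) → ends 72
target at 72 (size 4, align 4) → ends 76
id at 76 (size 4, align 4) → ends 80
total 80 bytes, alignment 8
array of 24: 24 × 80 = 1920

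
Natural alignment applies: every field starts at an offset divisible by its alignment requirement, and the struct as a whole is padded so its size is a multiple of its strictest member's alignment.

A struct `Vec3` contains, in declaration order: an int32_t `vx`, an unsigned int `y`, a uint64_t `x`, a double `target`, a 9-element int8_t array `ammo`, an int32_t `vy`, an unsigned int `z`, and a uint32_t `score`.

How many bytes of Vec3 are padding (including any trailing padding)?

vx at 0 (size 4, align 4) → ends 4
y at 4 (size 4, align 4) → ends 8
x at 8 (size 8, align 8) → ends 16
target at 16 (size 8, align 8) → ends 24
ammo at 24 (size 9, align 1) → ends 33
pad 3 to align 4 for vy
vy at 36 (size 4, align 4) → ends 40
z at 40 (size 4, align 4) → ends 44
score at 44 (size 4, align 4) → ends 48
total 48 bytes, alignment 8
data bytes 45, size 48 → padding 3

3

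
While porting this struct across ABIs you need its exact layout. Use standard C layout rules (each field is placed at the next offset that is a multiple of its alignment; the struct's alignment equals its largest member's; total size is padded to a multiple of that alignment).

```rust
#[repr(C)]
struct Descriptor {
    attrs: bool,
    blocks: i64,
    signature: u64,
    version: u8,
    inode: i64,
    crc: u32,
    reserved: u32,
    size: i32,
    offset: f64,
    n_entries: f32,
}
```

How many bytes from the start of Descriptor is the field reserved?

@0: attrs [1B, align 1] → 1
+7 pad (align 8)
@8: blocks [8B, align 8] → 16
@16: signature [8B, align 8] → 24
@24: version [1B, align 1] → 25
+7 pad (align 8)
@32: inode [8B, align 8] → 40
@40: crc [4B, align 4] → 44
@44: reserved [4B, align 4] → 48

44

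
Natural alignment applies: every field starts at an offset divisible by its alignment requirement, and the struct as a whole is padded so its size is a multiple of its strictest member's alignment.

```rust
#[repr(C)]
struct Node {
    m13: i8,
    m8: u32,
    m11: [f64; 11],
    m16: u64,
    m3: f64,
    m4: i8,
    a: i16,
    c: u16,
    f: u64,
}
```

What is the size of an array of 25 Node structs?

0..1  m13  (1B, 1-aligned)
1..4  -- padding (3B)
4..8  m8  (4B, 4-aligned)
8..96  m11  (88B, 8-aligned)
96..104  m16  (8B, 8-aligned)
104..112  m3  (8B, 8-aligned)
112..113  m4  (1B, 1-aligned)
113..114  -- padding (1B)
114..116  a  (2B, 2-aligned)
116..118  c  (2B, 2-aligned)
118..120  -- padding (2B)
120..128  f  (8B, 8-aligned)
sizeof = 128, alignof = 8
array of 25: 25 × 128 = 3200

3200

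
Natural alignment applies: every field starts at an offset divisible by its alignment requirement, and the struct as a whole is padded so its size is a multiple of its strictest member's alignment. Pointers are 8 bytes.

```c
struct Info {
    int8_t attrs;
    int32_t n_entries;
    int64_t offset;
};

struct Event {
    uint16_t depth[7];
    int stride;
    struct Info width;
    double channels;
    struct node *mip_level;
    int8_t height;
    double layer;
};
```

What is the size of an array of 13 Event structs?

936

Info: attrs at 0 (size 1, align 1) → ends 1; pad 3 to align 4 for n_entries; n_entries at 4 (size 4, align 4) → ends 8; offset at 8 (size 8, align 8) → ends 16; total 16 bytes, alignment 8
depth at 0 (size 14, align 2) → ends 14
pad 2 to align 4 for stride
stride at 16 (size 4, align 4) → ends 20
pad 4 to align 8 for width
width at 24 (size 16, align 8) → ends 40
channels at 40 (size 8, align 8) → ends 48
mip_level at 48 (size 8, align 8) → ends 56
height at 56 (size 1, align 1) → ends 57
pad 7 to align 8 for layer
layer at 64 (size 8, align 8) → ends 72
total 72 bytes, alignment 8
array of 13: 13 × 72 = 936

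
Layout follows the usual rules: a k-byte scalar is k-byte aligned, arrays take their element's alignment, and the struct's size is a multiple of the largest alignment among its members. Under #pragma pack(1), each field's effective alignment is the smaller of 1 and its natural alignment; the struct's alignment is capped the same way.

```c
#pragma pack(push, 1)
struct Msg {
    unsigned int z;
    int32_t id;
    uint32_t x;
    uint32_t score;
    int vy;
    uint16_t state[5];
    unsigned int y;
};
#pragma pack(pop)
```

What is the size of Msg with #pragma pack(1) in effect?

34

z at 0 (size 4, align 1) → ends 4
id at 4 (size 4, align 1) → ends 8
x at 8 (size 4, align 1) → ends 12
score at 12 (size 4, align 1) → ends 16
vy at 16 (size 4, align 1) → ends 20
state at 20 (size 10, align 1) → ends 30
y at 30 (size 4, align 1) → ends 34
total 34 bytes, alignment 1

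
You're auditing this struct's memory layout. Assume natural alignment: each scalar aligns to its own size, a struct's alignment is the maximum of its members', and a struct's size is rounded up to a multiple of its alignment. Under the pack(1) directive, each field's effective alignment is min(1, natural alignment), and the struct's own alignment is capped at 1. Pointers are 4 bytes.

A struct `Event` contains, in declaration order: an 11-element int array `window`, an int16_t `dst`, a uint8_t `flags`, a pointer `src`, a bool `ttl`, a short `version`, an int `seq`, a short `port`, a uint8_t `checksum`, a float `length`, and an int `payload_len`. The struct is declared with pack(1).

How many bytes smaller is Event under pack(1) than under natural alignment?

natural layout:
  window at 0 (size 44, align 4) → ends 44
  dst at 44 (size 2, align 2) → ends 46
  flags at 46 (size 1, align 1) → ends 47
  pad 1 to align 4 for src
  src at 48 (size 4, align 4) → ends 52
  ttl at 52 (size 1, align 1) → ends 53
  pad 1 to align 2 for version
  version at 54 (size 2, align 2) → ends 56
  seq at 56 (size 4, align 4) → ends 60
  port at 60 (size 2, align 2) → ends 62
  checksum at 62 (size 1, align 1) → ends 63
  pad 1 to align 4 for length
  length at 64 (size 4, align 4) → ends 68
  payload_len at 68 (size 4, align 4) → ends 72
  total 72 bytes, alignment 4
packed(1) layout:
  window at 0 (size 44, align 1) → ends 44
  dst at 44 (size 2, align 1) → ends 46
  flags at 46 (size 1, align 1) → ends 47
  src at 47 (size 4, align 1) → ends 51
  ttl at 51 (size 1, align 1) → ends 52
  version at 52 (size 2, align 1) → ends 54
  seq at 54 (size 4, align 1) → ends 58
  port at 58 (size 2, align 1) → ends 60
  checksum at 60 (size 1, align 1) → ends 61
  length at 61 (size 4, align 1) → ends 65
  payload_len at 65 (size 4, align 1) → ends 69
  total 69 bytes, alignment 1
72 − 69 = 3

3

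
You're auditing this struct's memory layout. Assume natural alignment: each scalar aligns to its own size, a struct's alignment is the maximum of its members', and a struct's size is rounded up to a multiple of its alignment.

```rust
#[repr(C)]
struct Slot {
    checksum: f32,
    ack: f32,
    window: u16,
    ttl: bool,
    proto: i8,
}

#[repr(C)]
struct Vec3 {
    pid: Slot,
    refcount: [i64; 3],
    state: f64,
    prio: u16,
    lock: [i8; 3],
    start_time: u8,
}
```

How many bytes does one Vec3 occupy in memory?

56

Slot: checksum at 0 (size 4, align 4) → ends 4; ack at 4 (size 4, align 4) → ends 8; window at 8 (size 2, align 2) → ends 10; ttl at 10 (size 1, align 1) → ends 11; proto at 11 (size 1, align 1) → ends 12; total 12 bytes, alignment 4
pid at 0 (size 12, align 4) → ends 12
pad 4 to align 8 for refcount
refcount at 16 (size 24, align 8) → ends 40
state at 40 (size 8, align 8) → ends 48
prio at 48 (size 2, align 2) → ends 50
lock at 50 (size 3, align 1) → ends 53
start_time at 53 (size 1, align 1) → ends 54
tail pad 2 to reach multiple of 8
total 56 bytes, alignment 8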